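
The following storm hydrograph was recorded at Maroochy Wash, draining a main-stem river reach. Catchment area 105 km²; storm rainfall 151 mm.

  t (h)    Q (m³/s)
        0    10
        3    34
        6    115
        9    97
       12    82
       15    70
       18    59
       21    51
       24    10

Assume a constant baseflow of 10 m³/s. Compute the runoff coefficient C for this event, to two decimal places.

ΣQ_DR = 438.0 m³/s; V = ΣQ_DR·Δt = 4.730 × 10^6 m³.
Runoff depth d = V / A = 45.05 mm.
C = d / P = 45.05 / 151 = 0.30.

C ≈ 0.30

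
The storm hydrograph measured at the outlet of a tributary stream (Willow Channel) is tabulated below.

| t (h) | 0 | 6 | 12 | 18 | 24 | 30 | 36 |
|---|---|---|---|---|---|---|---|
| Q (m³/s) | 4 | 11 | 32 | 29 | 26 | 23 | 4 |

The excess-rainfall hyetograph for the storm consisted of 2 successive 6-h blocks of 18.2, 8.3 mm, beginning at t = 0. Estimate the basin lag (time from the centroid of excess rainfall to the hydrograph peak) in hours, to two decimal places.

Centroid of excess rainfall: t_c = Σ P_i·t̄_i / ΣP_i = 4.8792 h (block centres at 3, 9 h).
Hydrograph peak occurs at t = 12 h, so basin lag t_L = 12 − 4.8792 = 7.12 h.

t_L ≈ 7.12 h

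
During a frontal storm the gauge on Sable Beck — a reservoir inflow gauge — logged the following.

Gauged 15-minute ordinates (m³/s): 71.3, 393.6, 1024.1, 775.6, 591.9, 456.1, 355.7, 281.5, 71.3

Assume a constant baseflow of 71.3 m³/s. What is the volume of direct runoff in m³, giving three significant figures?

V ≈ 3.04 × 10^6 m³

Direct-runoff ordinates (Q − Q_b): 0.0, 322.3, 952.8, 704.3, 520.6, 384.8, 284.4, 210.2, 0.0 m³/s.
ΣQ_DR = 3379 m³/s.
With Δt = 0.25 h = 900 s, V = ΣQ_DR · Δt = 3379 × 900 = 3.04 × 10^6 m³.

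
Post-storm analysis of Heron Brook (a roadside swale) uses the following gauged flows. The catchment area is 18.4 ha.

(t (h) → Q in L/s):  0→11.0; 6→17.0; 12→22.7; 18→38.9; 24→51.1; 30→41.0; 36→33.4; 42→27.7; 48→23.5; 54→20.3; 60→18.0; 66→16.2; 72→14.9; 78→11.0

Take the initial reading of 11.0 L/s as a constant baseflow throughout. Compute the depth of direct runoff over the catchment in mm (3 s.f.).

Direct runoff: 0.0, 6.0, 11.7, 27.9, 40.1, 30.0, 22.4, 16.7, 12.5, 9.3, 7.0, 5.2, 3.9, 0.0 L/s; ΣQ_DR = 192.7 L/s.
V = ΣQ_DR · Δt = 192.7 × 21600 s = 4.162 × 10^6 L.
Over A = 18.4 ha, depth = V / A = 22.6 mm.

d ≈ 22.6 mm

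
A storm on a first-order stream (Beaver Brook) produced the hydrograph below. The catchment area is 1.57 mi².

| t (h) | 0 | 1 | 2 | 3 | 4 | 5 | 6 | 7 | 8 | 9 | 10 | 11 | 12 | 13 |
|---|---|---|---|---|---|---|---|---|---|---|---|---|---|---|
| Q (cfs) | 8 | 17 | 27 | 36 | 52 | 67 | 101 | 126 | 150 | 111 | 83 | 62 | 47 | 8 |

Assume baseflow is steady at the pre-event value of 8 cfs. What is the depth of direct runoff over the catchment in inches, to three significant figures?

d ≈ 0.773 in

Direct runoff: 0.0, 9.0, 19.0, 28.0, 44.0, 59.0, 93.0, 118.0, 142.0, 103.0, 75.0, 54.0, 39.0, 0.0 cfs; ΣQ_DR = 783.0 cfs.
V = ΣQ_DR · Δt = 783.0 × 3600 s = 2.819 × 10^6 ft³.
Over A = 1.57 mi², depth = V / A = 0.773 in.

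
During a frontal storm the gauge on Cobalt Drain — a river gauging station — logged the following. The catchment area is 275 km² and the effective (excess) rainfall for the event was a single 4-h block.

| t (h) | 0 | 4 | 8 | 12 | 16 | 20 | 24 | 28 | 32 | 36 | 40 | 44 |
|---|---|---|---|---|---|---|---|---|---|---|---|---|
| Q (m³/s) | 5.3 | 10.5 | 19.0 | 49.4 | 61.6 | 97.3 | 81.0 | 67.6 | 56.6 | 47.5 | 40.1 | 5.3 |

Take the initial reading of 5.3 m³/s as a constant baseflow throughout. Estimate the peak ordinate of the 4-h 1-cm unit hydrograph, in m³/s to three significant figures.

Direct runoff: 0.0, 5.2, 13.7, 44.1, 56.3, 92.0, 75.7, 62.3, 51.3, 42.2, 34.8, 0.0 m³/s; ΣQ_DR = 477.6 m³/s, peak = 92.0 m³/s.
Runoff depth d = ΣQ_DR·Δt / A = 477.6 × 14400 / (275 km²) = 25.01 mm.
The 1-cm UH is the DRH scaled by (10 mm)/d, so U_p = 92.0 × 10/25.01 = 36.8 m³/s.

U_p ≈ 36.8 m³/s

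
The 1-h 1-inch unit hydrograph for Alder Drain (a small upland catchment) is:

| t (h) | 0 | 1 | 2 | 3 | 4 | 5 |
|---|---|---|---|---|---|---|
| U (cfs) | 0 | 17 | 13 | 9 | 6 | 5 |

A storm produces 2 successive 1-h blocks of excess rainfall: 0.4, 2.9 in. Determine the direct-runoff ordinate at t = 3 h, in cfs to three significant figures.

By discrete convolution, Q_j = Σ (P_i / 1 in) · U_{j−i}.
At t = 3 h (j=3): Q = (0.4/1)·9 + (2.9/1)·13 = 41.3 cfs.

Q ≈ 41.3 cfs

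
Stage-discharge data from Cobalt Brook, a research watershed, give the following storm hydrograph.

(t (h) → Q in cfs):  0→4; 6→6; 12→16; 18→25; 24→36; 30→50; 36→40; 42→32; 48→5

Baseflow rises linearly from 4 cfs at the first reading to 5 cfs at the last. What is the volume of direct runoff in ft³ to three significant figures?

Direct-runoff ordinates (Q − Q_b): 0.00, 1.88, 11.75, 20.62, 31.50, 45.38, 35.25, 27.12, 0.00 cfs.
ΣQ_DR = 173.5 cfs.
With Δt = 6 h = 21600 s, V = ΣQ_DR · Δt = 173.5 × 21600 = 3.75 × 10^6 ft³.

V ≈ 3.75 × 10^6 ft³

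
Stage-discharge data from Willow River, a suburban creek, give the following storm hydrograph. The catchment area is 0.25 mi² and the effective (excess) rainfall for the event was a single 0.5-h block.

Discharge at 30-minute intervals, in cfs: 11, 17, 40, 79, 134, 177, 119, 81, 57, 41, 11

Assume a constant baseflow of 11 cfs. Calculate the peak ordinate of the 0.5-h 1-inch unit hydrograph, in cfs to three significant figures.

Direct runoff: 0.0, 6.0, 29.0, 68.0, 123.0, 166.0, 108.0, 70.0, 46.0, 30.0, 0.0 cfs; ΣQ_DR = 646.0 cfs, peak = 166.0 cfs.
Runoff depth d = ΣQ_DR·Δt / A = 646.0 × 1800 / (0.25 mi²) = 2.002 in.
The 1-inch UH is the DRH scaled by (1 in)/d, so U_p = 166.0 × 1/2.002 = 82.9 cfs.

U_p ≈ 82.9 cfs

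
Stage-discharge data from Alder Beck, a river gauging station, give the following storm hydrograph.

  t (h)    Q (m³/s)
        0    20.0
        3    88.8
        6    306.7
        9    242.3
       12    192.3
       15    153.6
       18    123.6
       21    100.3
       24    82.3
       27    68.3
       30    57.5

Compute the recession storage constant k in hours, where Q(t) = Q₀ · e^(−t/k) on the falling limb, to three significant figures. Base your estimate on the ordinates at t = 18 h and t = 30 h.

On the falling limb, Q drops from 123.6 to 57.5 m³/s between t = 18 h and t = 30 h (Δt = 12 h).
k = −Δt / ln(Q₂/Q₁) = −12 / ln(57.5/123.6) = 15.7 h.

k ≈ 15.7 h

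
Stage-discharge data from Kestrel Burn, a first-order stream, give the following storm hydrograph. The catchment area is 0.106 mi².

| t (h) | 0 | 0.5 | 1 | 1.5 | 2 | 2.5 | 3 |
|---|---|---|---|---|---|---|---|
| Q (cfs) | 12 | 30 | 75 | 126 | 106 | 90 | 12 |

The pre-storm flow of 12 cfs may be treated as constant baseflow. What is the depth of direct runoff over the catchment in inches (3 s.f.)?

d ≈ 2.68 in

Direct runoff: 0.0, 18.0, 63.0, 114.0, 94.0, 78.0, 0.0 cfs; ΣQ_DR = 367.0 cfs.
V = ΣQ_DR · Δt = 367.0 × 1800 s = 6.606 × 10^5 ft³.
Over A = 0.106 mi², depth = V / A = 2.68 in.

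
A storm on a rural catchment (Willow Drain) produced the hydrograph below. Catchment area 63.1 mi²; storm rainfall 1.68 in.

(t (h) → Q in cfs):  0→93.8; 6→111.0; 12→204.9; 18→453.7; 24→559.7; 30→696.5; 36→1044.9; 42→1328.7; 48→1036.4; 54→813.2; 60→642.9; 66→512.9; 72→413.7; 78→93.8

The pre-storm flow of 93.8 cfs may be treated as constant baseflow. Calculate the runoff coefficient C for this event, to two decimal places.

C ≈ 0.59

ΣQ_DR = 6693 cfs; V = ΣQ_DR·Δt = 1.446 × 10^8 ft³.
Runoff depth d = V / A = 0.9862 in.
C = d / P = 0.9862 / 1.68 = 0.59.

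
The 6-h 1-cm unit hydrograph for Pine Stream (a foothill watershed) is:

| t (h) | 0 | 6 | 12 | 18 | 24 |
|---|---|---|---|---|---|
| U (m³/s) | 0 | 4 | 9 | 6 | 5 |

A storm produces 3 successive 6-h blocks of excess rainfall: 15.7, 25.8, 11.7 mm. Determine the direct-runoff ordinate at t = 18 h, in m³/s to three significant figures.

By discrete convolution, Q_j = Σ (P_i / 10 mm) · U_{j−i}.
At t = 18 h (j=3): Q = (15.7/10)·6 + (25.8/10)·9 + (11.7/10)·4 = 37.3 m³/s.

Q ≈ 37.3 m³/s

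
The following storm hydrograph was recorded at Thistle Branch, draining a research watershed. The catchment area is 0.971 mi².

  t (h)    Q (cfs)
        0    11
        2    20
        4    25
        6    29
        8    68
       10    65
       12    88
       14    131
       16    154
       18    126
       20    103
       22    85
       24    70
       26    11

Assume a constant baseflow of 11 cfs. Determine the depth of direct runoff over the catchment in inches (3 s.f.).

d ≈ 2.66 in

Direct runoff: 0.0, 9.0, 14.0, 18.0, 57.0, 54.0, 77.0, 120.0, 143.0, 115.0, 92.0, 74.0, 59.0, 0.0 cfs; ΣQ_DR = 832.0 cfs.
V = ΣQ_DR · Δt = 832.0 × 7200 s = 5.990 × 10^6 ft³.
Over A = 0.971 mi², depth = V / A = 2.66 in.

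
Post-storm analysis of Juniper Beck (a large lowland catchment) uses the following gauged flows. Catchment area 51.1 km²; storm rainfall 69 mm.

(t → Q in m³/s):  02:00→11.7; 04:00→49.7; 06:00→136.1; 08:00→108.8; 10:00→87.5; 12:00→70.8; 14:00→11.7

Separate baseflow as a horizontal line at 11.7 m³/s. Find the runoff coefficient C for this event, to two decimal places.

ΣQ_DR = 394.4 m³/s; V = ΣQ_DR·Δt = 2.840 × 10^6 m³.
Runoff depth d = V / A = 55.57 mm.
C = d / P = 55.57 / 69 = 0.81.

C ≈ 0.81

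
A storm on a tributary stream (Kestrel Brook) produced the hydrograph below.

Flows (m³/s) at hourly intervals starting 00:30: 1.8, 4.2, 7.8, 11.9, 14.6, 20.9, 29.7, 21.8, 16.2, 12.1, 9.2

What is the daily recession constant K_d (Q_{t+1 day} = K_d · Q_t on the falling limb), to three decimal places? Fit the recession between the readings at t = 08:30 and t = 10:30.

K_d ≈ 0.001

Between t = 08:30 and t = 10:30 the flow falls from 16.2 to 9.2 m³/s over 2×1 h = 2 h.
Per-interval ratio K = (9.2/16.2)^(1/2) = 0.7536; K_d = K^(24/1) = 0.001.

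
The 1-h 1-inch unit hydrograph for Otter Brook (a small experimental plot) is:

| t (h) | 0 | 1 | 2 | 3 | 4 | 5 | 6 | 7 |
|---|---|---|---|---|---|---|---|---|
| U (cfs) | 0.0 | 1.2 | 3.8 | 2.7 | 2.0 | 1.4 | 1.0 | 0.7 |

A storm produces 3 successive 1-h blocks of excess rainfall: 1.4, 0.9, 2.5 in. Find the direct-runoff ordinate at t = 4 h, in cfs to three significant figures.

Q ≈ 14.7 cfs

By discrete convolution, Q_j = Σ (P_i / 1 in) · U_{j−i}.
At t = 4 h (j=4): Q = (1.4/1)·2.0 + (0.9/1)·2.7 + (2.5/1)·3.8 = 14.7 cfs.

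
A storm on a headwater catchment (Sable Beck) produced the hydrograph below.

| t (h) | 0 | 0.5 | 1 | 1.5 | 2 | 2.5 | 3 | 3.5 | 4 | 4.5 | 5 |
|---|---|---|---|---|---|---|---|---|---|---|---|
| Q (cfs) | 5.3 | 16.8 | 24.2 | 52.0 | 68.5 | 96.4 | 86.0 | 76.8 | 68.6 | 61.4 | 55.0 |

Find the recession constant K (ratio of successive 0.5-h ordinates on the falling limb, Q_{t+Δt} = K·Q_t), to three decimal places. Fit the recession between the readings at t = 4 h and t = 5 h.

K ≈ 0.895

Using the recession-limb readings at t = 4 h and t = 5 h: Q falls from 68.6 to 55.0 cfs over 2 intervals.
K = (Q₂/Q₁)^(1/2) = (55.0/68.6)^(1/2) = 0.895.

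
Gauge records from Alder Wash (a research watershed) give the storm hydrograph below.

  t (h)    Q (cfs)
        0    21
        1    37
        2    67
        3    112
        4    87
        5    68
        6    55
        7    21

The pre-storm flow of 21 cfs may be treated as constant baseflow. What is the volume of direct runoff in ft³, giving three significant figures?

Direct-runoff ordinates (Q − Q_b): 0.0, 16.0, 46.0, 91.0, 66.0, 47.0, 34.0, 0.0 cfs.
ΣQ_DR = 300.0 cfs.
With Δt = 1 h = 3600 s, V = ΣQ_DR · Δt = 300.0 × 3600 = 1.08 × 10^6 ft³.

V ≈ 1.08 × 10^6 ft³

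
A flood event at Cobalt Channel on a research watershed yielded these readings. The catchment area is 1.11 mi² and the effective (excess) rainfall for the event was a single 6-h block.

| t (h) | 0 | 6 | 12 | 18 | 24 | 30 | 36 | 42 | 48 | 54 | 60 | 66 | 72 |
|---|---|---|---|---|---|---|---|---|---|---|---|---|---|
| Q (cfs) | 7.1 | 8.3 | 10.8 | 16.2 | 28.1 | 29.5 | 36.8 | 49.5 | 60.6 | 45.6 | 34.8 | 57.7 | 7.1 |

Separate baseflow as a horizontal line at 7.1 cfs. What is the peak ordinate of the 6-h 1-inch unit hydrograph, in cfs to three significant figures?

Direct runoff: 0.0, 1.2, 3.7, 9.1, 21.0, 22.4, 29.7, 42.4, 53.5, 38.5, 27.7, 50.6, 0.0 cfs; ΣQ_DR = 299.8 cfs, peak = 53.5 cfs.
Runoff depth d = ΣQ_DR·Δt / A = 299.8 × 21600 / (1.11 mi²) = 2.511 in.
The 1-inch UH is the DRH scaled by (1 in)/d, so U_p = 53.5 × 1/2.511 = 21.3 cfs.

U_p ≈ 21.3 cfs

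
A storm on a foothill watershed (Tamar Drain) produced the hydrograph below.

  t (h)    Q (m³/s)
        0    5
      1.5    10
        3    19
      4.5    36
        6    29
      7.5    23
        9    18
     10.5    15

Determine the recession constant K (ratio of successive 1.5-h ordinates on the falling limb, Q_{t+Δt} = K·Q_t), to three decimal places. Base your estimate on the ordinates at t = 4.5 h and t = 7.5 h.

K ≈ 0.799

Using the recession-limb readings at t = 4.5 h and t = 7.5 h: Q falls from 36 to 23 m³/s over 2 intervals.
K = (Q₂/Q₁)^(1/2) = (23/36)^(1/2) = 0.799.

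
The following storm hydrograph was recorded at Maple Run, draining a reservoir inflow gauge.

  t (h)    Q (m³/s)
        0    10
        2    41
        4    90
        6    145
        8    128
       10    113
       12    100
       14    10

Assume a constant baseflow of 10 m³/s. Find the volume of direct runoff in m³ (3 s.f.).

V ≈ 4.01 × 10^6 m³

Direct-runoff ordinates (Q − Q_b): 0.0, 31.0, 80.0, 135.0, 118.0, 103.0, 90.0, 0.0 m³/s.
ΣQ_DR = 557.0 m³/s.
With Δt = 2 h = 7200 s, V = ΣQ_DR · Δt = 557.0 × 7200 = 4.01 × 10^6 m³.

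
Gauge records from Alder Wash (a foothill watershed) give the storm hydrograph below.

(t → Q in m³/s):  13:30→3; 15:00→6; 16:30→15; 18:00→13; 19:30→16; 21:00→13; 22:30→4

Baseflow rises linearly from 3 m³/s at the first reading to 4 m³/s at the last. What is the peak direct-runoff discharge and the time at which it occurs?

Subtracting baseflow gives direct-runoff ordinates: 0.00, 2.83, 11.67, 9.50, 12.33, 9.17, 0.00 m³/s.
The maximum is 12.33 m³/s, occurring at the reading for t = 19:30.

Q_p = 12.33 m³/s at t = 19:30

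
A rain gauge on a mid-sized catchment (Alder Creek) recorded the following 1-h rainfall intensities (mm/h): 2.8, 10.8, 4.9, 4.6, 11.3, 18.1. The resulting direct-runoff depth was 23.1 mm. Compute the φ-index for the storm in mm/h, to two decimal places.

Only the 3 blocks with intensity above φ contribute runoff: 10.8, 11.3, 18.1 mm/h.
Σ(I−φ)·Δt = d  ⇒  (10.8+11.3+18.1 − 3φ)·1 = 23.1
φ = (40.20 − 23.1/1) / 3 = 5.70 mm/h.

φ ≈ 5.70 mm/h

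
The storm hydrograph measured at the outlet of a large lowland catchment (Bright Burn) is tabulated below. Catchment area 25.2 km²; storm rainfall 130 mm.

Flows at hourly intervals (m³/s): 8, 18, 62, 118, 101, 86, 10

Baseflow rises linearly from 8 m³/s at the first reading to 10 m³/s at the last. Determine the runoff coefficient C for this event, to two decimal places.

C ≈ 0.37

ΣQ_DR = 340.0 m³/s; V = ΣQ_DR·Δt = 1.224 × 10^6 m³.
Runoff depth d = V / A = 48.57 mm.
C = d / P = 48.57 / 130 = 0.37.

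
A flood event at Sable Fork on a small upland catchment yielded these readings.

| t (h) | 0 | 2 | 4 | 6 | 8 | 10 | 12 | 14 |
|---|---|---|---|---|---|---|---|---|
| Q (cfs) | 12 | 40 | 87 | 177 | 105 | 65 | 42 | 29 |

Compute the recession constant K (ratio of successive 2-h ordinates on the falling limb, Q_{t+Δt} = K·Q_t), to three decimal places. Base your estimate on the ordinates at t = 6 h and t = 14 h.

Using the recession-limb readings at t = 6 h and t = 14 h: Q falls from 177 to 29 cfs over 4 intervals.
K = (Q₂/Q₁)^(1/4) = (29/177)^(1/4) = 0.636.

K ≈ 0.636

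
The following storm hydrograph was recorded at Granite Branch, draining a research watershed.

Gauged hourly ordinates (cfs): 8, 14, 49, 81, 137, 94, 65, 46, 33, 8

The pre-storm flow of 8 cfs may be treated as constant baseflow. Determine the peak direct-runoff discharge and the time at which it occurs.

Q_p = 129.0 cfs at t = 4 h

Subtracting baseflow gives direct-runoff ordinates: 0.0, 6.0, 41.0, 73.0, 129.0, 86.0, 57.0, 38.0, 25.0, 0.0 cfs.
The maximum is 129.0 cfs, occurring at the reading for t = 4 h.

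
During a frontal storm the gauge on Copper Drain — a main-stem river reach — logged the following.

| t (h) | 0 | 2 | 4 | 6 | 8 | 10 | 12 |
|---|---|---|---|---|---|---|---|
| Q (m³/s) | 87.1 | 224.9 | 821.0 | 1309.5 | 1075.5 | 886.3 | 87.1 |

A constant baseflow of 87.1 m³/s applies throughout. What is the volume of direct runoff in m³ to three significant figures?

Direct-runoff ordinates (Q − Q_b): 0.0, 137.8, 733.9, 1222.4, 988.4, 799.2, 0.0 m³/s.
ΣQ_DR = 3882 m³/s.
With Δt = 2 h = 7200 s, V = ΣQ_DR · Δt = 3882 × 7200 = 2.79 × 10^7 m³.

V ≈ 2.79 × 10^7 m³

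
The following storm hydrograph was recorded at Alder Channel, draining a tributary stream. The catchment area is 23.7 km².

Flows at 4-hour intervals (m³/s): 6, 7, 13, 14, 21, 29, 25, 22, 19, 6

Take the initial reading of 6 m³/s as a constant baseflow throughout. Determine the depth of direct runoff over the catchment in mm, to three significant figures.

d ≈ 62.0 mm

Direct runoff: 0.0, 1.0, 7.0, 8.0, 15.0, 23.0, 19.0, 16.0, 13.0, 0.0 m³/s; ΣQ_DR = 102.0 m³/s.
V = ΣQ_DR · Δt = 102.0 × 14400 s = 1.469 × 10^6 m³.
Over A = 23.7 km², depth = V / A = 62.0 mm.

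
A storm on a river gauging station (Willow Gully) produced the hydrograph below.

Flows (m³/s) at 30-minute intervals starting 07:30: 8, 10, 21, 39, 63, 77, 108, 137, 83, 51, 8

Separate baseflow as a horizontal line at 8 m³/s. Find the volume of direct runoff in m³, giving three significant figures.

Direct-runoff ordinates (Q − Q_b): 0.0, 2.0, 13.0, 31.0, 55.0, 69.0, 100.0, 129.0, 75.0, 43.0, 0.0 m³/s.
ΣQ_DR = 517.0 m³/s.
With Δt = 0.5 h = 1800 s, V = ΣQ_DR · Δt = 517.0 × 1800 = 9.31 × 10^5 m³.

V ≈ 9.31 × 10^5 m³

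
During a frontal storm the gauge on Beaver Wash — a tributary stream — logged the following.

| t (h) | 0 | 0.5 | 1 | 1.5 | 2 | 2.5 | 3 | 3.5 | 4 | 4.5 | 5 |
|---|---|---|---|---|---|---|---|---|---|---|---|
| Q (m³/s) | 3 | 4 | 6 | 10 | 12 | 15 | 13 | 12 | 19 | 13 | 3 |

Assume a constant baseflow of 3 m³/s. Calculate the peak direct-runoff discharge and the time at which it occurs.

Q_p = 16.0 m³/s at t = 4 h

Subtracting baseflow gives direct-runoff ordinates: 0.0, 1.0, 3.0, 7.0, 9.0, 12.0, 10.0, 9.0, 16.0, 10.0, 0.0 m³/s.
The maximum is 16.0 m³/s, occurring at the reading for t = 4 h.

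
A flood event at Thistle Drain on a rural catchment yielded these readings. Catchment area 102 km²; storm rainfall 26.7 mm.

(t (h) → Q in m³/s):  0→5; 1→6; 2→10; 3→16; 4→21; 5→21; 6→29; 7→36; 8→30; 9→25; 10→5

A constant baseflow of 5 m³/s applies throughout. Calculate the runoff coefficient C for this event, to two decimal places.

C ≈ 0.20

ΣQ_DR = 149.0 m³/s; V = ΣQ_DR·Δt = 5.364 × 10^5 m³.
Runoff depth d = V / A = 5.259 mm.
C = d / P = 5.259 / 26.7 = 0.20.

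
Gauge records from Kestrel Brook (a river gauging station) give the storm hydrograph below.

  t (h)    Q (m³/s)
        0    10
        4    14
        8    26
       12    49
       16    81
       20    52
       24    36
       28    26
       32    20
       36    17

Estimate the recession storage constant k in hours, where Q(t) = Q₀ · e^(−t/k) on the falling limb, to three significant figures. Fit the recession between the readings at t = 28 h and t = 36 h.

k ≈ 18.8 h

On the falling limb, Q drops from 26 to 17 m³/s between t = 28 h and t = 36 h (Δt = 8 h).
k = −Δt / ln(Q₂/Q₁) = −8 / ln(17/26) = 18.8 h.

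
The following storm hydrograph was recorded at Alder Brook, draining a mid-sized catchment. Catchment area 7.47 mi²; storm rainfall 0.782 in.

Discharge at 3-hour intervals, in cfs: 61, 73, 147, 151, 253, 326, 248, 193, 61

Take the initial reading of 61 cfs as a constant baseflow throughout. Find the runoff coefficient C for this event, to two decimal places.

ΣQ_DR = 964.0 cfs; V = ΣQ_DR·Δt = 1.041 × 10^7 ft³.
Runoff depth d = V / A = 0.5999 in.
C = d / P = 0.5999 / 0.782 = 0.77.

C ≈ 0.77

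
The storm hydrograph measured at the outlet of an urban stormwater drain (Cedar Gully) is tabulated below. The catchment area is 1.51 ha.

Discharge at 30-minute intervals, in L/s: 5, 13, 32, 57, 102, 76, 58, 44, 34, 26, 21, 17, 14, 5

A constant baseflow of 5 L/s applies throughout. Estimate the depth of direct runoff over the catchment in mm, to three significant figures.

Direct runoff: 0.0, 8.0, 27.0, 52.0, 97.0, 71.0, 53.0, 39.0, 29.0, 21.0, 16.0, 12.0, 9.0, 0.0 L/s; ΣQ_DR = 434.0 L/s.
V = ΣQ_DR · Δt = 434.0 × 1800 s = 7.812 × 10^5 L.
Over A = 1.51 ha, depth = V / A = 51.7 mm.

d ≈ 51.7 mm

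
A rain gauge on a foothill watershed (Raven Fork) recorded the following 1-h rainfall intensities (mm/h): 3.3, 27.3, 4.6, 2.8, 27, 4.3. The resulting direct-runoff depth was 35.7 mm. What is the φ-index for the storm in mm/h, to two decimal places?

φ ≈ 9.30 mm/h

Only the 2 blocks with intensity above φ contribute runoff: 27.3, 27 mm/h.
Σ(I−φ)·Δt = d  ⇒  (27.3+27 − 2φ)·1 = 35.7
φ = (54.30 − 35.7/1) / 2 = 9.30 mm/h.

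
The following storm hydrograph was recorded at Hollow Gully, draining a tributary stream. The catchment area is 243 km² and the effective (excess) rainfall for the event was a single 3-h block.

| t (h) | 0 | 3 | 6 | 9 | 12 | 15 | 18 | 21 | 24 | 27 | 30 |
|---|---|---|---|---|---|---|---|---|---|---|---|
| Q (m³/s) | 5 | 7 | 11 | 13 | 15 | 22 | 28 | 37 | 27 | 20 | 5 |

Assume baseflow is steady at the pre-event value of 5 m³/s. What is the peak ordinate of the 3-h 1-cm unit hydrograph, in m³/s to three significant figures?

U_p ≈ 53.3 m³/s

Direct runoff: 0.0, 2.0, 6.0, 8.0, 10.0, 17.0, 23.0, 32.0, 22.0, 15.0, 0.0 m³/s; ΣQ_DR = 135.0 m³/s, peak = 32.0 m³/s.
Runoff depth d = ΣQ_DR·Δt / A = 135.0 × 10800 / (243 km²) = 6.000 mm.
The 1-cm UH is the DRH scaled by (10 mm)/d, so U_p = 32.0 × 10/6.000 = 53.3 m³/s.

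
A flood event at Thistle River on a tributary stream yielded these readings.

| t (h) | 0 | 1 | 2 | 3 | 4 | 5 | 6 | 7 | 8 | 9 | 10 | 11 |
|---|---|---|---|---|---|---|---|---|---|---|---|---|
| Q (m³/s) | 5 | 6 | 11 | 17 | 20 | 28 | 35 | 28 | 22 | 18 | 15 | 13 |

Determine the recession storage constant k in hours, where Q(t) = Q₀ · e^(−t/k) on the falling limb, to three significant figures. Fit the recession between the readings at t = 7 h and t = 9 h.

On the falling limb, Q drops from 28 to 18 m³/s between t = 7 h and t = 9 h (Δt = 2 h).
k = −Δt / ln(Q₂/Q₁) = −2 / ln(18/28) = 4.53 h.

k ≈ 4.53 h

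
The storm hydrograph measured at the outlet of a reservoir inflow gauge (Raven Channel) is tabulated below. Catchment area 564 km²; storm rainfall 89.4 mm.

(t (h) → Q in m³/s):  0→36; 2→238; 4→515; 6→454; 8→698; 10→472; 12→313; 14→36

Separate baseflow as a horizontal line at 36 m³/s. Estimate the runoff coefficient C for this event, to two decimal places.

ΣQ_DR = 2474 m³/s; V = ΣQ_DR·Δt = 1.781 × 10^7 m³.
Runoff depth d = V / A = 31.58 mm.
C = d / P = 31.58 / 89.4 = 0.35.

C ≈ 0.35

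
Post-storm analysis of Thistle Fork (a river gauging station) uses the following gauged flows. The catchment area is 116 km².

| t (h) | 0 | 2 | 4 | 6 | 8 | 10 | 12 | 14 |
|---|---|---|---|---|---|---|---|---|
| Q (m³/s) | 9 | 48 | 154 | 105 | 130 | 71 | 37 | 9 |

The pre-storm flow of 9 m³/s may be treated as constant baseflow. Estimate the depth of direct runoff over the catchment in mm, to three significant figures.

Direct runoff: 0.0, 39.0, 145.0, 96.0, 121.0, 62.0, 28.0, 0.0 m³/s; ΣQ_DR = 491.0 m³/s.
V = ΣQ_DR · Δt = 491.0 × 7200 s = 3.535 × 10^6 m³.
Over A = 116 km², depth = V / A = 30.5 mm.

d ≈ 30.5 mm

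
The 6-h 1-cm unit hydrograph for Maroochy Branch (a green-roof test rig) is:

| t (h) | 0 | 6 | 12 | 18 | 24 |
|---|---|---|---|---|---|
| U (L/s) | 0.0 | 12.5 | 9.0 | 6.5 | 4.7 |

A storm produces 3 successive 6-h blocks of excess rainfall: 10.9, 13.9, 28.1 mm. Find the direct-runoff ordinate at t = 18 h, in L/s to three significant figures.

By discrete convolution, Q_j = Σ (P_i / 10 mm) · U_{j−i}.
At t = 18 h (j=3): Q = (10.9/10)·6.5 + (13.9/10)·9.0 + (28.1/10)·12.5 = 54.7 L/s.

Q ≈ 54.7 L/s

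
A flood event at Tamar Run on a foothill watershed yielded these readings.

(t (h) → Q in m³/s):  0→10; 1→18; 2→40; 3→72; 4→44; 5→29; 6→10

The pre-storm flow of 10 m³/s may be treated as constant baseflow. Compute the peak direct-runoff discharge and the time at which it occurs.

Q_p = 62.0 m³/s at t = 3 h

Subtracting baseflow gives direct-runoff ordinates: 0.0, 8.0, 30.0, 62.0, 34.0, 19.0, 0.0 m³/s.
The maximum is 62.0 m³/s, occurring at the reading for t = 3 h.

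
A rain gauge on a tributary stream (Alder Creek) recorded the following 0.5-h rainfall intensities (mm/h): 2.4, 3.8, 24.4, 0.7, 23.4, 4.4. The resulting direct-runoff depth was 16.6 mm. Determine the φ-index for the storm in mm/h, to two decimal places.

Only the 2 blocks with intensity above φ contribute runoff: 24.4, 23.4 mm/h.
Σ(I−φ)·Δt = d  ⇒  (24.4+23.4 − 2φ)·0.5 = 16.6
φ = (47.80 − 16.6/0.5) / 2 = 7.30 mm/h.

φ ≈ 7.30 mm/h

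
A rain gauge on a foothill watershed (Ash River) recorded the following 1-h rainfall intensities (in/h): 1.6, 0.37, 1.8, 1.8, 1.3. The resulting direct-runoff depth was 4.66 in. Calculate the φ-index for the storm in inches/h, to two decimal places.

φ ≈ 0.46 in/h

Only the 4 blocks with intensity above φ contribute runoff: 1.6, 1.8, 1.8, 1.3 in/h.
Σ(I−φ)·Δt = d  ⇒  (1.6+1.8+1.8+1.3 − 4φ)·1 = 4.66
φ = (6.500 − 4.66/1) / 4 = 0.46 in/h.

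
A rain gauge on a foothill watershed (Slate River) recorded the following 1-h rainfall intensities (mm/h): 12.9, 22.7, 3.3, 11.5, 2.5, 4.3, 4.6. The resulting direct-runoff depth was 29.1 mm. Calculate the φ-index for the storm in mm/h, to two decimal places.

Only the 3 blocks with intensity above φ contribute runoff: 12.9, 22.7, 11.5 mm/h.
Σ(I−φ)·Δt = d  ⇒  (12.9+22.7+11.5 − 3φ)·1 = 29.1
φ = (47.10 − 29.1/1) / 3 = 6.00 mm/h.

φ ≈ 6.00 mm/h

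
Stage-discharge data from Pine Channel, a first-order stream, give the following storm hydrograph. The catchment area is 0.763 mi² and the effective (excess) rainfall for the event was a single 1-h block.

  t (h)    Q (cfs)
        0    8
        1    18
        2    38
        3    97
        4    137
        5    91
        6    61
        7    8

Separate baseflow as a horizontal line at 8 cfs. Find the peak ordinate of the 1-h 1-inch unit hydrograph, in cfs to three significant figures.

Direct runoff: 0.0, 10.0, 30.0, 89.0, 129.0, 83.0, 53.0, 0.0 cfs; ΣQ_DR = 394.0 cfs, peak = 129.0 cfs.
Runoff depth d = ΣQ_DR·Δt / A = 394.0 × 3600 / (0.763 mi²) = 0.8002 in.
The 1-inch UH is the DRH scaled by (1 in)/d, so U_p = 129.0 × 1/0.8002 = 161 cfs.

U_p ≈ 161 cfs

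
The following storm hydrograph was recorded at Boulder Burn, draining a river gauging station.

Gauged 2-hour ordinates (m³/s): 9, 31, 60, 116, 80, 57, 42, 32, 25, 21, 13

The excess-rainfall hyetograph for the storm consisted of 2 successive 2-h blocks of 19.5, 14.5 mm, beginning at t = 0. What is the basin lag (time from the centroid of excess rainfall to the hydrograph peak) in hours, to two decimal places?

Centroid of excess rainfall: t_c = Σ P_i·t̄_i / ΣP_i = 1.8529 h (block centres at 1, 3 h).
Hydrograph peak occurs at t = 6 h, so basin lag t_L = 6 − 1.8529 = 4.15 h.

t_L ≈ 4.15 h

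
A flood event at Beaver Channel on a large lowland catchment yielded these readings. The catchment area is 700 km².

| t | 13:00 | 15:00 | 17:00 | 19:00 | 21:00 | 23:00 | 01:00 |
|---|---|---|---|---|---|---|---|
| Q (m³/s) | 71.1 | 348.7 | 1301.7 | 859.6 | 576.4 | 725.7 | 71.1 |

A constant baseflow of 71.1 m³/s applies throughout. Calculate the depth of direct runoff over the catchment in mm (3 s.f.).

Direct runoff: 0.0, 277.6, 1230.6, 788.5, 505.3, 654.6, 0.0 m³/s; ΣQ_DR = 3457 m³/s.
V = ΣQ_DR · Δt = 3457 × 7200 s = 2.489 × 10^7 m³.
Over A = 700 km², depth = V / A = 35.6 mm.

d ≈ 35.6 mm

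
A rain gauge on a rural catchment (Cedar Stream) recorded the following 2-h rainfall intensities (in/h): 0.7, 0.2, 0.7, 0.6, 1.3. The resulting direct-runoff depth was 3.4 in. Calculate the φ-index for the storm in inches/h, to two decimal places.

φ ≈ 0.40 in/h

Only the 4 blocks with intensity above φ contribute runoff: 0.7, 0.7, 0.6, 1.3 in/h.
Σ(I−φ)·Δt = d  ⇒  (0.7+0.7+0.6+1.3 − 4φ)·2 = 3.4
φ = (3.300 − 3.4/2) / 4 = 0.40 in/h.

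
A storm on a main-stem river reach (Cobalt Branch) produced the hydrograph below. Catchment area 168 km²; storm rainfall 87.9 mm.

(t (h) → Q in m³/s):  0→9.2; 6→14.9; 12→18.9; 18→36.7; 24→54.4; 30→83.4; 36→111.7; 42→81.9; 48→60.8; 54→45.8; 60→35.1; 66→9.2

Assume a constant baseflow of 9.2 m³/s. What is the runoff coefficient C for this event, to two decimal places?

C ≈ 0.66

ΣQ_DR = 451.6 m³/s; V = ΣQ_DR·Δt = 9.755 × 10^6 m³.
Runoff depth d = V / A = 58.06 mm.
C = d / P = 58.06 / 87.9 = 0.66.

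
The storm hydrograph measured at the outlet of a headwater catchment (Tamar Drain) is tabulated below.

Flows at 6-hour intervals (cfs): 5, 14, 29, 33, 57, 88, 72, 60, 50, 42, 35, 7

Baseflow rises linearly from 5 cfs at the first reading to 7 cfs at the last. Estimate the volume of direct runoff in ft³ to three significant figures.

Direct-runoff ordinates (Q − Q_b): 0.00, 8.82, 23.64, 27.45, 51.27, 82.09, 65.91, 53.73, 43.55, 35.36, 28.18, 0.00 cfs.
ΣQ_DR = 420.0 cfs.
With Δt = 6 h = 21600 s, V = ΣQ_DR · Δt = 420.0 × 21600 = 9.07 × 10^6 ft³.

V ≈ 9.07 × 10^6 ft³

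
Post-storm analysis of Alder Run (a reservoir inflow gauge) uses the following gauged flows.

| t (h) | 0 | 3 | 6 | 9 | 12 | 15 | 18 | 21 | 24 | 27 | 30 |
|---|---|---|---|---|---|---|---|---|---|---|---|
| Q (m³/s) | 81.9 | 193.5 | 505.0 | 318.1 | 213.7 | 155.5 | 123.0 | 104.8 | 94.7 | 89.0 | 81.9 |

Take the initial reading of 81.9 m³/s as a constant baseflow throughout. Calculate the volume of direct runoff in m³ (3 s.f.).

V ≈ 1.15 × 10^7 m³

Direct-runoff ordinates (Q − Q_b): 0.0, 111.6, 423.1, 236.2, 131.8, 73.6, 41.1, 22.9, 12.8, 7.1, 0.0 m³/s.
ΣQ_DR = 1060 m³/s.
With Δt = 3 h = 10800 s, V = ΣQ_DR · Δt = 1060 × 10800 = 1.15 × 10^7 m³.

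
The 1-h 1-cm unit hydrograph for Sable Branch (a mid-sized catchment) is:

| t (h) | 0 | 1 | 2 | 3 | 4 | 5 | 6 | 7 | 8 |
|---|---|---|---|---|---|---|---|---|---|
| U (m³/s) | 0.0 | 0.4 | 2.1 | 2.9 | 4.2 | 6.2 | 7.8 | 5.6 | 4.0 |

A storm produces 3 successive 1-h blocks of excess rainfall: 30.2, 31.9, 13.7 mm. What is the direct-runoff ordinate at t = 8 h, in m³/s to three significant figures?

Q ≈ 40.6 m³/s

By discrete convolution, Q_j = Σ (P_i / 10 mm) · U_{j−i}.
At t = 8 h (j=8): Q = (30.2/10)·4.0 + (31.9/10)·5.6 + (13.7/10)·7.8 = 40.6 m³/s.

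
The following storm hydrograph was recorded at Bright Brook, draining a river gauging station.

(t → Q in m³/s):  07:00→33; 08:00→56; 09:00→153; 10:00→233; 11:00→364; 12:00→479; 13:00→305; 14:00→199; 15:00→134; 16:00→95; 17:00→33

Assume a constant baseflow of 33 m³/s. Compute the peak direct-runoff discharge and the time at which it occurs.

Q_p = 446.0 m³/s at t = 12:00

Subtracting baseflow gives direct-runoff ordinates: 0.0, 23.0, 120.0, 200.0, 331.0, 446.0, 272.0, 166.0, 101.0, 62.0, 0.0 m³/s.
The maximum is 446.0 m³/s, occurring at the reading for t = 12:00.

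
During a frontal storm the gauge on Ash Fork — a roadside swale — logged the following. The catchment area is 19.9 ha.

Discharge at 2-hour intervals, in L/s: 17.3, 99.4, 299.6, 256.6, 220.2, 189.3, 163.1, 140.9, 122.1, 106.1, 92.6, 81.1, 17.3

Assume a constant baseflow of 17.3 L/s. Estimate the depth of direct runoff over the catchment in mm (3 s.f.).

Direct runoff: 0.0, 82.1, 282.3, 239.3, 202.9, 172.0, 145.8, 123.6, 104.8, 88.8, 75.3, 63.8, 0.0 L/s; ΣQ_DR = 1581 L/s.
V = ΣQ_DR · Δt = 1581 × 7200 s = 1.138 × 10^7 L.
Over A = 19.9 ha, depth = V / A = 57.2 mm.

d ≈ 57.2 mm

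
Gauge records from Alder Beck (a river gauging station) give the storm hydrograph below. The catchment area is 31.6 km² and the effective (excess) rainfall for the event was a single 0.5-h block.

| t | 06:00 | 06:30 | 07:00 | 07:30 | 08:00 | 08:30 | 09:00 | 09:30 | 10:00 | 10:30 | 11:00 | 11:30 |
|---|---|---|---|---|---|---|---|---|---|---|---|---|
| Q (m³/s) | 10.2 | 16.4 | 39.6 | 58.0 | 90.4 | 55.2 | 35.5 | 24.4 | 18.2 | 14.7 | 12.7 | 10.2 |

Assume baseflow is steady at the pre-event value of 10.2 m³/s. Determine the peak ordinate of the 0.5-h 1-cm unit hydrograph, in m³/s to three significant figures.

Direct runoff: 0.0, 6.2, 29.4, 47.8, 80.2, 45.0, 25.3, 14.2, 8.0, 4.5, 2.5, 0.0 m³/s; ΣQ_DR = 263.1 m³/s, peak = 80.2 m³/s.
Runoff depth d = ΣQ_DR·Δt / A = 263.1 × 1800 / (31.6 km²) = 14.99 mm.
The 1-cm UH is the DRH scaled by (10 mm)/d, so U_p = 80.2 × 10/14.99 = 53.5 m³/s.

U_p ≈ 53.5 m³/s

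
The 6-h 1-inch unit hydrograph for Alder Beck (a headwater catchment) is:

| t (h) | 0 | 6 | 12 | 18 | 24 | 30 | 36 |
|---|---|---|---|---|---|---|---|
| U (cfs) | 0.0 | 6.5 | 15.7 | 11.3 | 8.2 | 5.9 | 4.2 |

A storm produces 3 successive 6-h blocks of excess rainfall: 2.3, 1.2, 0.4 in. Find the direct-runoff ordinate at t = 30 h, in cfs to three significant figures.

Q ≈ 27.9 cfs

By discrete convolution, Q_j = Σ (P_i / 1 in) · U_{j−i}.
At t = 30 h (j=5): Q = (2.3/1)·5.9 + (1.2/1)·8.2 + (0.4/1)·11.3 = 27.9 cfs.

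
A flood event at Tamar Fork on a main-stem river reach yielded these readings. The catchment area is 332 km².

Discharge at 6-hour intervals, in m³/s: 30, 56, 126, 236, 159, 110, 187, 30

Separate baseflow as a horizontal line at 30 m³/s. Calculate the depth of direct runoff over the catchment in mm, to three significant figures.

Direct runoff: 0.0, 26.0, 96.0, 206.0, 129.0, 80.0, 157.0, 0.0 m³/s; ΣQ_DR = 694.0 m³/s.
V = ΣQ_DR · Δt = 694.0 × 21600 s = 1.499 × 10^7 m³.
Over A = 332 km², depth = V / A = 45.2 mm.

d ≈ 45.2 mm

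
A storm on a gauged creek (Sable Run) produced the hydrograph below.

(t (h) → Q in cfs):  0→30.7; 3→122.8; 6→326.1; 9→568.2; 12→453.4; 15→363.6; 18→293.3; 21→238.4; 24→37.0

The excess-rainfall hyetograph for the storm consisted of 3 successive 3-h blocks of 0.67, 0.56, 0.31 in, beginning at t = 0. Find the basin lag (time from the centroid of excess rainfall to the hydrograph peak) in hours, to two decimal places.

t_L ≈ 5.20 h

Centroid of excess rainfall: t_c = Σ P_i·t̄_i / ΣP_i = 3.7987 h (block centres at 1.5, 4.5, 7.5 h).
Hydrograph peak occurs at t = 9 h, so basin lag t_L = 9 − 3.7987 = 5.20 h.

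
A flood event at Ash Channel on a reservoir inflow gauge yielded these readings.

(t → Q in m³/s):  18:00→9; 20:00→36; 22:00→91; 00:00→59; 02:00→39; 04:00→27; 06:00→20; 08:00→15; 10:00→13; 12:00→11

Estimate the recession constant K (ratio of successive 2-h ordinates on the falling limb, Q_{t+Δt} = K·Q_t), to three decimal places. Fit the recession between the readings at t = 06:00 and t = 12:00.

Using the recession-limb readings at t = 06:00 and t = 12:00: Q falls from 20 to 11 m³/s over 3 intervals.
K = (Q₂/Q₁)^(1/3) = (11/20)^(1/3) = 0.819.

K ≈ 0.819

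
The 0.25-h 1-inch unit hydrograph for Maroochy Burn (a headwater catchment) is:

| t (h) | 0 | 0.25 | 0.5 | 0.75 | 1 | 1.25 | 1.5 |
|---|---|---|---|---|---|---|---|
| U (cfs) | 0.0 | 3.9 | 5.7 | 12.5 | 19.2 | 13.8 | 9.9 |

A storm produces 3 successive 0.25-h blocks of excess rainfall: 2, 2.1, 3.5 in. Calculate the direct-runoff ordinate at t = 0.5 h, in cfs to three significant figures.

By discrete convolution, Q_j = Σ (P_i / 1 in) · U_{j−i}.
At t = 0.5 h (j=2): Q = (2/1)·5.7 + (2.1/1)·3.9 + (3.5/1)·0.0 = 19.6 cfs.

Q ≈ 19.6 cfs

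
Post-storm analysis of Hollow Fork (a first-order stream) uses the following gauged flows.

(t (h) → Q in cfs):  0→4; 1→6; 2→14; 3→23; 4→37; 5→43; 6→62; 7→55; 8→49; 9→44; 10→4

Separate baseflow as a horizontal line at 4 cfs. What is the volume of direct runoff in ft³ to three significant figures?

Direct-runoff ordinates (Q − Q_b): 0.0, 2.0, 10.0, 19.0, 33.0, 39.0, 58.0, 51.0, 45.0, 40.0, 0.0 cfs.
ΣQ_DR = 297.0 cfs.
With Δt = 1 h = 3600 s, V = ΣQ_DR · Δt = 297.0 × 3600 = 1.07 × 10^6 ft³.

V ≈ 1.07 × 10^6 ft³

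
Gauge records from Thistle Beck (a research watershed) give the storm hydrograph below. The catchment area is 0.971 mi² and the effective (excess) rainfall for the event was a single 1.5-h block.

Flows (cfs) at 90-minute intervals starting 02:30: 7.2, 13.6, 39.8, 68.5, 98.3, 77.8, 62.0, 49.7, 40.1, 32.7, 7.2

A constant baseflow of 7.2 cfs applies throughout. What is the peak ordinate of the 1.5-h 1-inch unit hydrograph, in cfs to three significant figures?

U_p ≈ 91.1 cfs

Direct runoff: 0.0, 6.4, 32.6, 61.3, 91.1, 70.6, 54.8, 42.5, 32.9, 25.5, 0.0 cfs; ΣQ_DR = 417.7 cfs, peak = 91.1 cfs.
Runoff depth d = ΣQ_DR·Δt / A = 417.7 × 5400 / (0.971 mi²) = 0.9999 in.
The 1-inch UH is the DRH scaled by (1 in)/d, so U_p = 91.1 × 1/0.9999 = 91.1 cfs.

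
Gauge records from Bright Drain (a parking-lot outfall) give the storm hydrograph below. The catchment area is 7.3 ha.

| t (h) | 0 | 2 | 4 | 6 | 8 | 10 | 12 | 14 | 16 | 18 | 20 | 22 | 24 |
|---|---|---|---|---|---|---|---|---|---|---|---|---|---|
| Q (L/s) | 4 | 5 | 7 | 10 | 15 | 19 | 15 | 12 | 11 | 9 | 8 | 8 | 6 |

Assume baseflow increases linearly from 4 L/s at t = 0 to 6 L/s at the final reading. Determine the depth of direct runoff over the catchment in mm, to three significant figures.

Direct runoff: 0.00, 0.83, 2.67, 5.50, 10.33, 14.17, 10.00, 6.83, 5.67, 3.50, 2.33, 2.17, 0.00 L/s; ΣQ_DR = 64.00 L/s.
V = ΣQ_DR · Δt = 64.00 × 7200 s = 4.608 × 10^5 L.
Over A = 7.3 ha, depth = V / A = 6.31 mm.

d ≈ 6.31 mm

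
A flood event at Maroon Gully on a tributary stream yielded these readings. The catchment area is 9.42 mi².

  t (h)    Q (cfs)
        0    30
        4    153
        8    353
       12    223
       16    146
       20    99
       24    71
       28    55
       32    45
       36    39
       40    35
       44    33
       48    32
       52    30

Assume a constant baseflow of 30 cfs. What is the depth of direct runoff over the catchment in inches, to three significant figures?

Direct runoff: 0.0, 123.0, 323.0, 193.0, 116.0, 69.0, 41.0, 25.0, 15.0, 9.0, 5.0, 3.0, 2.0, 0.0 cfs; ΣQ_DR = 924.0 cfs.
V = ΣQ_DR · Δt = 924.0 × 14400 s = 1.331 × 10^7 ft³.
Over A = 9.42 mi², depth = V / A = 0.608 in.

d ≈ 0.608 in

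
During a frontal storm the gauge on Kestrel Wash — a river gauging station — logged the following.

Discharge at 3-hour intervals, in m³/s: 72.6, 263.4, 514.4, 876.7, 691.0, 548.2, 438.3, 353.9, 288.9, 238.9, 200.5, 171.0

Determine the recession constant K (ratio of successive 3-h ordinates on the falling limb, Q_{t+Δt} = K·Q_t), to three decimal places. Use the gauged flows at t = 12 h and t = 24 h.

Using the recession-limb readings at t = 12 h and t = 24 h: Q falls from 691.0 to 288.9 m³/s over 4 intervals.
K = (Q₂/Q₁)^(1/4) = (288.9/691.0)^(1/4) = 0.804.

K ≈ 0.804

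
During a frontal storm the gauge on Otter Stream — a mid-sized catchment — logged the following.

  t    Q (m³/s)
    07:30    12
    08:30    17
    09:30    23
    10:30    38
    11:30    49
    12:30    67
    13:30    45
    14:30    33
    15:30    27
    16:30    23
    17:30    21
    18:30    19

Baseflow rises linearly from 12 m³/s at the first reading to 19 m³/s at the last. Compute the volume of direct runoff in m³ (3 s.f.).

Direct-runoff ordinates (Q − Q_b): 0.00, 4.36, 9.73, 24.09, 34.45, 51.82, 29.18, 16.55, 9.91, 5.27, 2.64, 0.00 m³/s.
ΣQ_DR = 188.0 m³/s.
With Δt = 1 h = 3600 s, V = ΣQ_DR · Δt = 188.0 × 3600 = 6.77 × 10^5 m³.

V ≈ 6.77 × 10^5 m³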